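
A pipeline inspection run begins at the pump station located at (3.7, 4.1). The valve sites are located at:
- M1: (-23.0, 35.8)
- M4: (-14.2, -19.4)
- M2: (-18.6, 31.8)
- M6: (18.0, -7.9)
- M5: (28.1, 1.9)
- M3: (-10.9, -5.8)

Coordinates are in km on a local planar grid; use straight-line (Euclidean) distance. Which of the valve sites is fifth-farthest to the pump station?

Distances from the pump station ((3.7, 4.1)):
M1: 41.4 km
M2: 35.6 km
M4: 29.5 km
M5: 24.5 km
M6: 18.7 km
M3: 17.6 km
The fifth-farthest is M6 at 18.7 km.

M6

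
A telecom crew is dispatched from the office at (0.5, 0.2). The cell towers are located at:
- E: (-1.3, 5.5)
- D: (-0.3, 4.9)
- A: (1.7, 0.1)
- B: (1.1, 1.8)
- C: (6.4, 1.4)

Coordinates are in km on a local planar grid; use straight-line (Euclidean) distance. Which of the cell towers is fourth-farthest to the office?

Distances from the office ((0.5, 0.2)):
C: 6.0 km
E: 5.6 km
D: 4.8 km
B: 1.7 km
A: 1.2 km
The fourth-farthest is B at 1.7 km.

B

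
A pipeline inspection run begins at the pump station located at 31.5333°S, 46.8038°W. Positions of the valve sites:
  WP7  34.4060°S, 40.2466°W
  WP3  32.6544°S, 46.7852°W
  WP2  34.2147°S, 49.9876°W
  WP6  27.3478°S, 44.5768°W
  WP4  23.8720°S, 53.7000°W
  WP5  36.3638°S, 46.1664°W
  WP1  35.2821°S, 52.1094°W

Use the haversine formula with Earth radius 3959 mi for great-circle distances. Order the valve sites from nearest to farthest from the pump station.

WP3, WP2, WP6, WP5, WP1, WP7, WP4

Distance from the pump station at 31.5333°S, 46.8038°W to each:
WP3 32.6544°S, 46.7852°W: 77.5 mi
WP2 34.2147°S, 49.9876°W: 261.6 mi
WP6 27.3478°S, 44.5768°W: 318.7 mi
WP5 36.3638°S, 46.1664°W: 335.8 mi
WP1 35.2821°S, 52.1094°W: 400.8 mi
WP7 34.4060°S, 40.2466°W: 428.7 mi
WP4 23.8720°S, 53.7000°W: 676.5 mi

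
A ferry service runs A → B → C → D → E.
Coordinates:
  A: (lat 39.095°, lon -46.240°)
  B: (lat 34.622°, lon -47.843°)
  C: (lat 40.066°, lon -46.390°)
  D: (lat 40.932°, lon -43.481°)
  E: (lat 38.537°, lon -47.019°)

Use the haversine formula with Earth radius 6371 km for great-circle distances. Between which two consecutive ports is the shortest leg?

C–D

Leg distances:
A→B: 517.4 km
B→C: 618.8 km
C→D: 264.1 km
D→E: 403.0 km
The shortest leg is C–D at 264.1 km.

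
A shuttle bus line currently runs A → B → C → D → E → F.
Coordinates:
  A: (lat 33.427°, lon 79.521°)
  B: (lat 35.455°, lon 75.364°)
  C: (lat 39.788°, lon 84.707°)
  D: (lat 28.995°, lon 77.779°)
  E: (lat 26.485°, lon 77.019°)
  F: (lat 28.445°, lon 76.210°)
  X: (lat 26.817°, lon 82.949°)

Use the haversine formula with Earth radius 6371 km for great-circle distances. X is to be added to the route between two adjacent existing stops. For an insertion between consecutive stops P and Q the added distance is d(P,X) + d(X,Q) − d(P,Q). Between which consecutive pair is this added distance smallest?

between C and D

Added distance for inserting X between each consecutive pair:
A–B: 1563.2 km
B–C: 1699.3 km
C–D: 657.2 km
D–E: 864.2 km
E–F: 1046.3 km
Smallest added distance is 657.2 km, inserting between C and D.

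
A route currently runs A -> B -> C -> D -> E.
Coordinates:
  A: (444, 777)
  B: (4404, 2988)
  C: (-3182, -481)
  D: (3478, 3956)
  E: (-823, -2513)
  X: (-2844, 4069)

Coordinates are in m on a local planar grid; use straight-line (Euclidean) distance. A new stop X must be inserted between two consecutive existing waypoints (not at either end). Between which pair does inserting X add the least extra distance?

Added distance for inserting X between each consecutive pair:
A–B: 7445.5 m
B–C: 3549.2 m
C–D: 2882.9 m
D–E: 5440.0 m
Smallest added distance is 2882.9 m, inserting between C and D.

between C and D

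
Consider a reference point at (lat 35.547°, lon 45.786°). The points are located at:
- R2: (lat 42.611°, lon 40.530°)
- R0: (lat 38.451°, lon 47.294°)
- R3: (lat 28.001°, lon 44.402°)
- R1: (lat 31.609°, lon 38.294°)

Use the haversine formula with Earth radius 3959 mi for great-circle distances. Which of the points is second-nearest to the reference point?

R1

Distance to each, sorted:
R0: 217.2 mi
R1: 509.7 mi
R3: 527.7 mi
R2: 563.4 mi
The second-nearest is R1 at 509.7 mi.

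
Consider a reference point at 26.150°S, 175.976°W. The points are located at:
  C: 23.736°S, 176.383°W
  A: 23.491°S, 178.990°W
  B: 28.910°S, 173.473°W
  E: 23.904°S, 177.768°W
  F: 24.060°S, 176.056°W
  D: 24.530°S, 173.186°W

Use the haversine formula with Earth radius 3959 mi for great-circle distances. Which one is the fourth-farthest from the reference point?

E

Distance to each, sorted:
A: 263.6 mi
B: 244.7 mi
D: 207.1 mi
E: 191.5 mi
C: 168.7 mi
F: 144.5 mi
The fourth-farthest is E at 191.5 mi.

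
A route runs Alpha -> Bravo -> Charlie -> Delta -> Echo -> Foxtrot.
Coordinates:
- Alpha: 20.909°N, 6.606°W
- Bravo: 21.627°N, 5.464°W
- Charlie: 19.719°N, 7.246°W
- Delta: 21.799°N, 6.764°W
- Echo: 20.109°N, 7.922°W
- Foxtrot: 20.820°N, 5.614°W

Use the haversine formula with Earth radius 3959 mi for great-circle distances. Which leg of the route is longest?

Leg distances:
Alpha→Bravo: 88.7 mi
Bravo→Charlie: 175.1 mi
Charlie→Delta: 147.1 mi
Delta→Echo: 138.6 mi
Echo→Foxtrot: 157.3 mi
The longest leg is Bravo–Charlie at 175.1 mi.

Bravo–Charlie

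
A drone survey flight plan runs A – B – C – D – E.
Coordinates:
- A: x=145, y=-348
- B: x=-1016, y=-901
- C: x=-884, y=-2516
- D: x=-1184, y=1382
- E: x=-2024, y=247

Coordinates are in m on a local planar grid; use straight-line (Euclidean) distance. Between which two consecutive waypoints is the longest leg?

C–D

Leg distances:
A→B: 1286.0 m
B→C: 1620.4 m
C→D: 3909.5 m
D→E: 1412.0 m
The longest leg is C–D at 3909.5 m.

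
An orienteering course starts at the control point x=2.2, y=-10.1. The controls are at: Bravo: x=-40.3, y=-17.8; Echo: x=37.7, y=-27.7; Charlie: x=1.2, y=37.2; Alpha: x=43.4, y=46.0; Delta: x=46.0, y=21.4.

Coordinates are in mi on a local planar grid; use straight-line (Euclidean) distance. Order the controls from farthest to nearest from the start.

Alpha, Delta, Charlie, Bravo, Echo

Computing each straight-line distance from x=2.2, y=-10.1:
Alpha x=43.4, y=46.0: 69.6 mi
Delta x=46.0, y=21.4: 54.0 mi
Charlie x=1.2, y=37.2: 47.3 mi
Bravo x=-40.3, y=-17.8: 43.2 mi
Echo x=37.7, y=-27.7: 39.6 mi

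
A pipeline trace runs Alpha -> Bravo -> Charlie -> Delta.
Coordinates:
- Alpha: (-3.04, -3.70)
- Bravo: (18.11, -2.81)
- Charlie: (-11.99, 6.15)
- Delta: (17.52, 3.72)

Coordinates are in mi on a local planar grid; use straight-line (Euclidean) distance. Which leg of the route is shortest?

Alpha–Bravo

Leg distances:
Alpha→Bravo: 21.2 mi
Bravo→Charlie: 31.4 mi
Charlie→Delta: 29.6 mi
The shortest leg is Alpha–Bravo at 21.2 mi.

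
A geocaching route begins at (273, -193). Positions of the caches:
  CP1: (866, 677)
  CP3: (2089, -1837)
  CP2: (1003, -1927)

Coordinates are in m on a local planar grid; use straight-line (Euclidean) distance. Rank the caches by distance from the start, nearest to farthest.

Computing each straight-line distance from (273, -193):
CP1 (866, 677): 1052.9 m
CP2 (1003, -1927): 1881.4 m
CP3 (2089, -1837): 2449.6 m

CP1, CP2, CP3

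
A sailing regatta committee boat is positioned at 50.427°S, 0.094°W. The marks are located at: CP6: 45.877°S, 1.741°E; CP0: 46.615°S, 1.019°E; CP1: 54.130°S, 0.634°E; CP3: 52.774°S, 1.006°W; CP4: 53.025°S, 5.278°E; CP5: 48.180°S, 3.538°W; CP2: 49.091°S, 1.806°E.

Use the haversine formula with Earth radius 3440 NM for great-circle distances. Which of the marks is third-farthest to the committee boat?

Distance to each, sorted:
CP6: 282.9 NM
CP4: 253.3 NM
CP0: 233.1 NM
CP1: 223.9 NM
CP5: 190.7 NM
CP3: 145.0 NM
CP2: 108.9 NM
The third-farthest is CP0 at 233.1 NM.

CP0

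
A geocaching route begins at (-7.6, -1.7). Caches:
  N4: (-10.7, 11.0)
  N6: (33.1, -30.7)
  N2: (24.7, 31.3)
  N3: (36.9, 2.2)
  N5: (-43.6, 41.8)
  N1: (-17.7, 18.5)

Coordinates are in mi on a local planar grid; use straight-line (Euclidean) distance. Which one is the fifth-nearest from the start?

N6

Distance to each, sorted:
N4: 13.1 mi
N1: 22.6 mi
N3: 44.7 mi
N2: 46.2 mi
N6: 50.0 mi
N5: 56.5 mi
The fifth-nearest is N6 at 50.0 mi.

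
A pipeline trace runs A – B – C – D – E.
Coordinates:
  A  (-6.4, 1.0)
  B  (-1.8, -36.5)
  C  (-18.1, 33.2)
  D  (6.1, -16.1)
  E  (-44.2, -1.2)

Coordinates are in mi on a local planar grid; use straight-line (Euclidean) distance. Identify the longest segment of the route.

B–C

Leg distances:
A→B: 37.8 mi
B→C: 71.6 mi
C→D: 54.9 mi
D→E: 52.5 mi
The longest leg is B–C at 71.6 mi.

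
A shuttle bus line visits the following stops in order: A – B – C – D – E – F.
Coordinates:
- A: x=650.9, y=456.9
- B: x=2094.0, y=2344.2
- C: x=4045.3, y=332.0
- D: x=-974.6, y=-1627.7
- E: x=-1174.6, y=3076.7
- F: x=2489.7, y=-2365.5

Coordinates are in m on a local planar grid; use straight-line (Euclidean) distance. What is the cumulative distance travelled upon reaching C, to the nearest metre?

5179 m

Leg distances:
A→B: 2375.8 m  (cumulative 2375.8 m)
B→C: 2802.9 m  (cumulative 5178.8 m)
Cumulative distance at C ≈ 5179 m.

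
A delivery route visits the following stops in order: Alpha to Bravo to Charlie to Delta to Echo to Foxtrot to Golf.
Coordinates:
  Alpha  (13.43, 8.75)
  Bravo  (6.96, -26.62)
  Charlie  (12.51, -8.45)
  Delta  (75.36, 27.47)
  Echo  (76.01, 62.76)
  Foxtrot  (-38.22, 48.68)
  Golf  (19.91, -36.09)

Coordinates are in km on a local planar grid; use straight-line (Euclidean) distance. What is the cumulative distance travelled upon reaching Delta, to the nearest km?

127 km

Leg distances:
Alpha→Bravo: 36.0 km  (cumulative 36.0 km)
Bravo→Charlie: 19.0 km  (cumulative 55.0 km)
Charlie→Delta: 72.4 km  (cumulative 127.3 km)
Cumulative distance at Delta ≈ 127 km.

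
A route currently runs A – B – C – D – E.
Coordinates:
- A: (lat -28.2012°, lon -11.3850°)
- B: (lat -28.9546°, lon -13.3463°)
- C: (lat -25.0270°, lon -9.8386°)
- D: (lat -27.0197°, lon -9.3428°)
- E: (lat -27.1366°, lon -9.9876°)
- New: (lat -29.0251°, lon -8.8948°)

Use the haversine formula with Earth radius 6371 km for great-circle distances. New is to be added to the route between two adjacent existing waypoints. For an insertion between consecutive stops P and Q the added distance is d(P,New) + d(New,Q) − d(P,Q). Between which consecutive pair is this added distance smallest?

between B and C

Added distance for inserting New between each consecutive pair:
A–B: 483.7 km
B–C: 329.2 km
C–D: 454.5 km
D–E: 397.9 km
Smallest added distance is 329.2 km, inserting between B and C.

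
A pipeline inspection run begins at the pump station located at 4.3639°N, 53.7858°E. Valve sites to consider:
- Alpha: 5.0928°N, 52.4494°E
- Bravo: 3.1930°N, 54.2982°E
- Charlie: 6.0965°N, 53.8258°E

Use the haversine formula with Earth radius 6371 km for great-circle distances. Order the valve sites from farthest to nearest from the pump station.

Computing each great-circle distance from 4.3639°N, 53.7858°E:
Charlie 6.0965°N, 53.8258°E: 192.7 km
Alpha 5.0928°N, 52.4494°E: 168.8 km
Bravo 3.1930°N, 54.2982°E: 142.1 km

Charlie, Alpha, Bravo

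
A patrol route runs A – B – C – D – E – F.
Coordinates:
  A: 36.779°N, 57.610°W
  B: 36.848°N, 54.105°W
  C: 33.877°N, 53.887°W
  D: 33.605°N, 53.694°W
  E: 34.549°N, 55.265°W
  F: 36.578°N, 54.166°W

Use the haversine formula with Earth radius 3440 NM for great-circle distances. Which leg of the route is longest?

B–C

Leg distances:
A→B: 168.5 NM
B→C: 178.7 NM
C→D: 19.0 NM
D→E: 96.5 NM
E→F: 133.1 NM
The longest leg is B–C at 178.7 NM.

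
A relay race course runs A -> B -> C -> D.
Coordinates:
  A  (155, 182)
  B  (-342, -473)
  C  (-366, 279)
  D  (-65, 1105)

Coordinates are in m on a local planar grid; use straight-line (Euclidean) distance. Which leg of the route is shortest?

Leg distances:
A→B: 822.2 m
B→C: 752.4 m
C→D: 879.1 m
The shortest leg is B–C at 752.4 m.

B–C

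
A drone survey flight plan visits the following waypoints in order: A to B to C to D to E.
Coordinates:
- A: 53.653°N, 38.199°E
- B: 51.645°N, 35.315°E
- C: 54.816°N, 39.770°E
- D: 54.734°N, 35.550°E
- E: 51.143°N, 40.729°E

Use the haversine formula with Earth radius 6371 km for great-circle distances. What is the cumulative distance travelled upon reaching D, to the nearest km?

1027 km

Leg distances:
A→B: 296.1 km  (cumulative 296.1 km)
B→C: 460.5 km  (cumulative 756.6 km)
C→D: 270.8 km  (cumulative 1027.4 km)
Cumulative distance at D ≈ 1027 km.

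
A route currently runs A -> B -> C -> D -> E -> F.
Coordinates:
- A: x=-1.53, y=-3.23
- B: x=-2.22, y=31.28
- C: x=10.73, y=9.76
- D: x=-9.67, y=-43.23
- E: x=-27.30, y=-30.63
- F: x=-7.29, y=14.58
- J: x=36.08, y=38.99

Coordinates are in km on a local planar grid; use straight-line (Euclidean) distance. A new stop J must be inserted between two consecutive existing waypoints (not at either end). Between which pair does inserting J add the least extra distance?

between B and C

Added distance for inserting J between each consecutive pair:
A–B: 61.1 km
B–C: 52.6 km
C–D: 76.0 km
D–E: 166.6 km
E–F: 94.5 km
Smallest added distance is 52.6 km, inserting between B and C.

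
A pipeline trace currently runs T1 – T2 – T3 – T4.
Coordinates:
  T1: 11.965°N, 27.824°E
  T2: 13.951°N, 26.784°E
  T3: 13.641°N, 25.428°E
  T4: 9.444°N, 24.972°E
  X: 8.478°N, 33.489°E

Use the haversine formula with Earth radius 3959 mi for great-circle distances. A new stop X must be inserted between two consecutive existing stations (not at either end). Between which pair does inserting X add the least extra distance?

Added distance for inserting X between each consecutive pair:
T1–T2: 891.3 mi
T2–T3: 1150.2 mi
T3–T4: 946.1 mi
Smallest added distance is 891.3 mi, inserting between T1 and T2.

between T1 and T2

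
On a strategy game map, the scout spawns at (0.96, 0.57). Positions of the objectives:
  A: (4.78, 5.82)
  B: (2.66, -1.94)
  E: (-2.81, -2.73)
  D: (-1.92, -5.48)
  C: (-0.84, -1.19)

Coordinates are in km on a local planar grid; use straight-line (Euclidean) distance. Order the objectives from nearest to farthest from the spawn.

C, B, E, A, D

Computing each straight-line distance from (0.96, 0.57):
C (-0.84, -1.19): 2.5 km
B (2.66, -1.94): 3.0 km
E (-2.81, -2.73): 5.0 km
A (4.78, 5.82): 6.5 km
D (-1.92, -5.48): 6.7 km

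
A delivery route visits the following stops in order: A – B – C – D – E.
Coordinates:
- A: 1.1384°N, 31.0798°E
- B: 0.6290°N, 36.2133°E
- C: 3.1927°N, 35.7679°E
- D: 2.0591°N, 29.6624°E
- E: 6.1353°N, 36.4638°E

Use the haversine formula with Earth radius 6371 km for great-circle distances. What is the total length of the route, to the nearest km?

Leg distances:
A→B: 573.6 km  (cumulative 573.6 km)
B→C: 289.3 km  (cumulative 862.9 km)
C→D: 689.8 km  (cumulative 1552.7 km)
D→E: 879.9 km  (cumulative 2432.6 km)
Total route length ≈ 2433 km.

2433 km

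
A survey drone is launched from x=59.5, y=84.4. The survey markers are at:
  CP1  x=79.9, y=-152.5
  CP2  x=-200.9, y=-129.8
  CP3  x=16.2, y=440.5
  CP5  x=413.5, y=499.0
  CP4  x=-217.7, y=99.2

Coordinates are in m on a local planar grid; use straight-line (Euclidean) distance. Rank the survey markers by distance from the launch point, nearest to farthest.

Distances from the launch point:
CP1 x=79.9, y=-152.5: 237.8 m
CP4 x=-217.7, y=99.2: 277.6 m
CP2 x=-200.9, y=-129.8: 337.2 m
CP3 x=16.2, y=440.5: 358.7 m
CP5 x=413.5, y=499.0: 545.2 m

CP1, CP4, CP2, CP3, CP5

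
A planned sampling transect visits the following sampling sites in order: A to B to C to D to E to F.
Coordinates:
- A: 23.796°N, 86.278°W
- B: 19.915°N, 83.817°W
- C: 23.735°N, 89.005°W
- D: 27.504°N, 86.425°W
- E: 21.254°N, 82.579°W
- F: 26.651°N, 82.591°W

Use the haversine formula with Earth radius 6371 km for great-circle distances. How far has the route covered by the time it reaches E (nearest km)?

2473 km

Leg distances:
A→B: 500.7 km  (cumulative 500.7 km)
B→C: 683.4 km  (cumulative 1184.1 km)
C→D: 492.5 km  (cumulative 1676.6 km)
D→E: 796.5 km  (cumulative 2473.1 km)
Cumulative distance at E ≈ 2473 km.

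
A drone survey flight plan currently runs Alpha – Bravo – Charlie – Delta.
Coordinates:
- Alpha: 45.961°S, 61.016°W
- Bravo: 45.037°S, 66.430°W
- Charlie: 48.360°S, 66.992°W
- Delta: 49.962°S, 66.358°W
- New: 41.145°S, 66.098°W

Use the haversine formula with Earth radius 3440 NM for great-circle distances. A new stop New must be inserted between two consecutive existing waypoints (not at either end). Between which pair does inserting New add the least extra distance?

between Alpha and Bravo

Added distance for inserting New between each consecutive pair:
Alpha–Bravo: 363.5 NM
Bravo–Charlie: 468.1 NM
Charlie–Delta: 865.0 NM
Smallest added distance is 363.5 NM, inserting between Alpha and Bravo.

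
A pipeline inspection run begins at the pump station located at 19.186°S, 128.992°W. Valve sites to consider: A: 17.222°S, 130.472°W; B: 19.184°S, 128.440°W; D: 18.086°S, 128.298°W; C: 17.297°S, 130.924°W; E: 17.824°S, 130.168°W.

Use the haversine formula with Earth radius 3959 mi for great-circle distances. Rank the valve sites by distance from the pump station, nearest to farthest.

B, D, E, A, C

Distance from the pump station at 19.186°S, 128.992°W to each:
B 19.184°S, 128.440°W: 36.0 mi
D 18.086°S, 128.298°W: 88.6 mi
E 17.824°S, 130.168°W: 121.6 mi
A 17.222°S, 130.472°W: 166.9 mi
C 17.297°S, 130.924°W: 182.0 mi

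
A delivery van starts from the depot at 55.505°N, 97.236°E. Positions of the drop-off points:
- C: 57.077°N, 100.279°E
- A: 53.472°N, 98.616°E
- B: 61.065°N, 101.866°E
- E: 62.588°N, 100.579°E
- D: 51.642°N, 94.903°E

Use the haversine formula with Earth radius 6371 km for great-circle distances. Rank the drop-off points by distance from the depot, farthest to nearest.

Distances from the depot:
E 62.588°N, 100.579°E: 810.2 km
B 61.065°N, 101.866°E: 674.5 km
D 51.642°N, 94.903°E: 456.3 km
C 57.077°N, 100.279°E: 256.5 km
A 53.472°N, 98.616°E: 243.0 km

E, B, D, C, A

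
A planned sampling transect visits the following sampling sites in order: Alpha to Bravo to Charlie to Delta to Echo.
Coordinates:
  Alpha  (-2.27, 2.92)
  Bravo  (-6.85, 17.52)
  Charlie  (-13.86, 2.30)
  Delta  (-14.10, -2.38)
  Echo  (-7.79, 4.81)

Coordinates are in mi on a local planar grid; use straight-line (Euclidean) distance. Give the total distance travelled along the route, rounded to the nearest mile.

Leg distances:
Alpha→Bravo: 15.3 mi  (cumulative 15.3 mi)
Bravo→Charlie: 16.8 mi  (cumulative 32.1 mi)
Charlie→Delta: 4.7 mi  (cumulative 36.7 mi)
Delta→Echo: 9.6 mi  (cumulative 46.3 mi)
Total route length ≈ 46 mi.

46 mi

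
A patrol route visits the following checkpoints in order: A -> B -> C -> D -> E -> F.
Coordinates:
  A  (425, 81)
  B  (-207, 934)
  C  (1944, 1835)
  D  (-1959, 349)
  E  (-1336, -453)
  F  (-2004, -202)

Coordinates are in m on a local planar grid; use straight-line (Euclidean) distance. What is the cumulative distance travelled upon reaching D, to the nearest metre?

Leg distances:
A→B: 1061.6 m  (cumulative 1061.6 m)
B→C: 2332.1 m  (cumulative 3393.7 m)
C→D: 4176.3 m  (cumulative 7570.0 m)
Cumulative distance at D ≈ 7570 m.

7570 m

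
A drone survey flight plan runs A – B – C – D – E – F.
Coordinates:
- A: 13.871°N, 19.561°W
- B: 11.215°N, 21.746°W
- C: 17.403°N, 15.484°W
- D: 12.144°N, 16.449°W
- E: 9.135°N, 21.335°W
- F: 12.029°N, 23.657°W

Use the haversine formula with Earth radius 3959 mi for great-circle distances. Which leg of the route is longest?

B–C

Leg distances:
A→B: 235.4 mi
B→C: 598.7 mi
C→D: 369.1 mi
D→E: 391.5 mi
E→F: 254.7 mi
The longest leg is B–C at 598.7 mi.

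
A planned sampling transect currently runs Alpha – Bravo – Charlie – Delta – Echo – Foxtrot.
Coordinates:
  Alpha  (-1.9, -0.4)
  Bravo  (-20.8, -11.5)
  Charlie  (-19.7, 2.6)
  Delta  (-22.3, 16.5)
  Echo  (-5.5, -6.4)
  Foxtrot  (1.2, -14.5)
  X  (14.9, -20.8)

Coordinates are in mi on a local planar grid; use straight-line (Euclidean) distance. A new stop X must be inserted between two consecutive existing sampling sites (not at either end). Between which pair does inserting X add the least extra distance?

Added distance for inserting X between each consecutive pair:
Alpha–Bravo: 41.4 mi
Bravo–Charlie: 64.5 mi
Charlie–Delta: 80.3 mi
Delta–Echo: 49.2 mi
Echo–Foxtrot: 29.5 mi
Smallest added distance is 29.5 mi, inserting between Echo and Foxtrot.

between Echo and Foxtrot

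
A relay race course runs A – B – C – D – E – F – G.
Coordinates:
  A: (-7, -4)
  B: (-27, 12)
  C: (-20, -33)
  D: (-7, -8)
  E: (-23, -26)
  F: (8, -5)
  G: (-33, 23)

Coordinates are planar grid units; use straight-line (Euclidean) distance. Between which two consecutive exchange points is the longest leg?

F–G

Leg distances:
A→B: 25.6
B→C: 45.5
C→D: 28.2
D→E: 24.1
E→F: 37.4
F→G: 49.6
The longest leg is F–G at 49.6.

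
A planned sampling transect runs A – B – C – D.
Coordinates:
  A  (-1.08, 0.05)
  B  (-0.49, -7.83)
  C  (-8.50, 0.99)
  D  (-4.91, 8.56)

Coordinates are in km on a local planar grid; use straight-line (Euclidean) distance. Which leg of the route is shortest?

Leg distances:
A→B: 7.9 km
B→C: 11.9 km
C→D: 8.4 km
The shortest leg is A–B at 7.9 km.

A–B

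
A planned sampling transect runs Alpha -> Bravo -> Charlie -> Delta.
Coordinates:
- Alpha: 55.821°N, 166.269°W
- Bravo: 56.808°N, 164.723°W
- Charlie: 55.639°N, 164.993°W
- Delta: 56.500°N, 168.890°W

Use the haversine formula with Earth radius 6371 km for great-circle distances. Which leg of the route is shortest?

Leg distances:
Alpha→Bravo: 145.4 km
Bravo→Charlie: 131.1 km
Charlie→Delta: 260.1 km
The shortest leg is Bravo–Charlie at 131.1 km.

Bravo–Charlie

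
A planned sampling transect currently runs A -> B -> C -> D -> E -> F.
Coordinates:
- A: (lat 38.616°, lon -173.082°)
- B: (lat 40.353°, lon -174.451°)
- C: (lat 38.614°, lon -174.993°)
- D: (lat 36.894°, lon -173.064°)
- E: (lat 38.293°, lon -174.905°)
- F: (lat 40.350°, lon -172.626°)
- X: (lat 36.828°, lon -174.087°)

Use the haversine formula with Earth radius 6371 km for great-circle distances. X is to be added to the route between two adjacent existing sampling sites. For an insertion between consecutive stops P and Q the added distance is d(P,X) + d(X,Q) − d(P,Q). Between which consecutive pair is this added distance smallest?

between D and E

Added distance for inserting X between each consecutive pair:
A–B: 384.7 km
B–C: 408.3 km
C–D: 49.7 km
D–E: 44.7 km
E–F: 288.6 km
Smallest added distance is 44.7 km, inserting between D and E.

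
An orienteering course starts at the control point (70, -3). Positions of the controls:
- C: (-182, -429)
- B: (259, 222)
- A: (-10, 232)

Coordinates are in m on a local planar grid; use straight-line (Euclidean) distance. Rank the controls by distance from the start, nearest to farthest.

Computing each straight-line distance from (70, -3):
A (-10, 232): 248.2 m
B (259, 222): 293.8 m
C (-182, -429): 495.0 m

A, B, C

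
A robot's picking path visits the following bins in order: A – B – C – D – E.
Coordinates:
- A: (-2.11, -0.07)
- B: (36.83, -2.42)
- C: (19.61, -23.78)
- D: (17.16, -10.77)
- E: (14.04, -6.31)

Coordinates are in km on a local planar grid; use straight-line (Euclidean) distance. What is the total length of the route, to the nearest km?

Leg distances:
A→B: 39.0 km  (cumulative 39.0 km)
B→C: 27.4 km  (cumulative 66.4 km)
C→D: 13.2 km  (cumulative 79.7 km)
D→E: 5.4 km  (cumulative 85.1 km)
Total route length ≈ 85 km.

85 km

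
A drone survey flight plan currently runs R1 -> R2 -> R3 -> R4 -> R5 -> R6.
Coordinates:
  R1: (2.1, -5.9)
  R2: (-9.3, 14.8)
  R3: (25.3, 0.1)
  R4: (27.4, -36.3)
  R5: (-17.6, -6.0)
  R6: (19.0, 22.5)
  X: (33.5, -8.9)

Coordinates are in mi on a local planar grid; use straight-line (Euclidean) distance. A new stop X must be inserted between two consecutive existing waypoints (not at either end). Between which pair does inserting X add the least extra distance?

Added distance for inserting X between each consecutive pair:
R1–R2: 56.8 mi
R2–R3: 23.5 mi
R3–R4: 3.8 mi
R4–R5: 25.0 mi
R5–R6: 39.4 mi
Smallest added distance is 3.8 mi, inserting between R3 and R4.

between R3 and R4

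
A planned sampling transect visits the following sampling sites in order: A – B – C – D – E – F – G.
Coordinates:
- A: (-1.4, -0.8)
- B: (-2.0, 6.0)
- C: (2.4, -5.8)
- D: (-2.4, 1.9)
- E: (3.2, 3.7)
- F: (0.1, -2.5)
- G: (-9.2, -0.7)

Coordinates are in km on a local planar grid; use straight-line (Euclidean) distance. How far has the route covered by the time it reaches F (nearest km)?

Leg distances:
A→B: 6.8 km  (cumulative 6.8 km)
B→C: 12.6 km  (cumulative 19.4 km)
C→D: 9.1 km  (cumulative 28.5 km)
D→E: 5.9 km  (cumulative 34.4 km)
E→F: 6.9 km  (cumulative 41.3 km)
Cumulative distance at F ≈ 41 km.

41 km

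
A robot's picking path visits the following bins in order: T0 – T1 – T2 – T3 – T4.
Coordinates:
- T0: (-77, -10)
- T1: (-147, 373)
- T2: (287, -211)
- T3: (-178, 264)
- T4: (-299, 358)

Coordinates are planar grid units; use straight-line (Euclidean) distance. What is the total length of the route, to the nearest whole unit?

Leg distances:
T0→T1: 389.3  (cumulative 389.3)
T1→T2: 727.6  (cumulative 1117.0)
T2→T3: 664.7  (cumulative 1781.7)
T3→T4: 153.2  (cumulative 1934.9)
Total route length ≈ 1935.

1935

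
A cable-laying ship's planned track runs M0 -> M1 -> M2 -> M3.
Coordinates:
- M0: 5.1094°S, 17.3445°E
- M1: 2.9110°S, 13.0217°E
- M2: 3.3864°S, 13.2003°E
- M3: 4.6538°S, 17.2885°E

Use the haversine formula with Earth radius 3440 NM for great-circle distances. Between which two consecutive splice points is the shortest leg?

M1–M2

Leg distances:
M0→M1: 290.6 NM
M1→M2: 30.5 NM
M2→M3: 256.4 NM
The shortest leg is M1–M2 at 30.5 NM.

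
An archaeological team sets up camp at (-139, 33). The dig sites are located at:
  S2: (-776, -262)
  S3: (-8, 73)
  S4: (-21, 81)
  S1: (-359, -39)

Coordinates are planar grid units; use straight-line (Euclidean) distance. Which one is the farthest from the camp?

Distances from the camp ((-139, 33)):
S2: 702.0
S1: 231.5
S3: 137.0
S4: 127.4
The farthest is S2 at 702.0.

S2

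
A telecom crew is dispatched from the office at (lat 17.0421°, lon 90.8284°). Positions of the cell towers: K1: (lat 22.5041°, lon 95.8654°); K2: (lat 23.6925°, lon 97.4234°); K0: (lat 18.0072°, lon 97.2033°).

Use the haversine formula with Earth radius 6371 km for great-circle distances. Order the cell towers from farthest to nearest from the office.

Computing each great-circle distance from (lat 17.0421°, lon 90.8284°):
K2 (lat 23.6925°, lon 97.4234°): 1009.3 km
K1 (lat 22.5041°, lon 95.8654°): 804.0 km
K0 (lat 18.0072°, lon 97.2033°): 684.4 km

K2, K1, K0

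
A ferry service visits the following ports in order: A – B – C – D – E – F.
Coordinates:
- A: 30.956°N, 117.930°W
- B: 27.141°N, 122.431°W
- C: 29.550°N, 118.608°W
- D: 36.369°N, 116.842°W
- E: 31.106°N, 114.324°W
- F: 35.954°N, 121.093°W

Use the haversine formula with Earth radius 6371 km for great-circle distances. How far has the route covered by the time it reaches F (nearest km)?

Leg distances:
A→B: 609.3 km  (cumulative 609.3 km)
B→C: 460.1 km  (cumulative 1069.4 km)
C→D: 775.9 km  (cumulative 1845.3 km)
D→E: 629.8 km  (cumulative 2475.0 km)
E→F: 826.8 km  (cumulative 3301.8 km)
Cumulative distance at F ≈ 3302 km.

3302 km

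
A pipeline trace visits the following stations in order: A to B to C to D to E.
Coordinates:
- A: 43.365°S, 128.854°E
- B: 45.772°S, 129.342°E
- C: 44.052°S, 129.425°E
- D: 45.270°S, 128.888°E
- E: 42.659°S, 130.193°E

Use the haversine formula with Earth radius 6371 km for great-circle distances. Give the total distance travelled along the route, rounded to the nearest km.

912 km

Leg distances:
A→B: 270.4 km  (cumulative 270.4 km)
B→C: 191.4 km  (cumulative 461.8 km)
C→D: 141.9 km  (cumulative 603.7 km)
D→E: 308.5 km  (cumulative 912.3 km)
Total route length ≈ 912 km.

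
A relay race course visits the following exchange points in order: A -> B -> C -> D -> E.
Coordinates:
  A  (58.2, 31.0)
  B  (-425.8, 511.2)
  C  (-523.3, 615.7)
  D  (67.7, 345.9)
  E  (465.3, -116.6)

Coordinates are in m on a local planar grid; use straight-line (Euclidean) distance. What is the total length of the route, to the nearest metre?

2084 m

Leg distances:
A→B: 681.8 m  (cumulative 681.8 m)
B→C: 142.9 m  (cumulative 824.7 m)
C→D: 649.7 m  (cumulative 1474.4 m)
D→E: 609.9 m  (cumulative 2084.3 m)
Total route length ≈ 2084 m.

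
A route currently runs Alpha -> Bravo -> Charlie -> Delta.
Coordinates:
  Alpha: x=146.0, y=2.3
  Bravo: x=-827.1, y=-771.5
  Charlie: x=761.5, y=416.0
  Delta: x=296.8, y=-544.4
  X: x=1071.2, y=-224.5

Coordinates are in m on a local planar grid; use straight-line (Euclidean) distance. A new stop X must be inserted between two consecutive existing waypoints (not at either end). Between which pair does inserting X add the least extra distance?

between Charlie and Delta

Added distance for inserting X between each consecutive pair:
Alpha–Bravo: 1684.9 m
Bravo–Charlie: 703.6 m
Charlie–Delta: 482.4 m
Smallest added distance is 482.4 m, inserting between Charlie and Delta.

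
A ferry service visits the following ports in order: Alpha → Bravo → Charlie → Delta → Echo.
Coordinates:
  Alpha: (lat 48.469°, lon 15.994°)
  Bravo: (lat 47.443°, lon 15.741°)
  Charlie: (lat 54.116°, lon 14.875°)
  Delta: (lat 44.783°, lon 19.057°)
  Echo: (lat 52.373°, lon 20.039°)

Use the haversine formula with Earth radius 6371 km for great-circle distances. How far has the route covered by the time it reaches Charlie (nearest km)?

Leg distances:
Alpha→Bravo: 115.6 km  (cumulative 115.6 km)
Bravo→Charlie: 744.5 km  (cumulative 860.1 km)
Cumulative distance at Charlie ≈ 860 km.

860 km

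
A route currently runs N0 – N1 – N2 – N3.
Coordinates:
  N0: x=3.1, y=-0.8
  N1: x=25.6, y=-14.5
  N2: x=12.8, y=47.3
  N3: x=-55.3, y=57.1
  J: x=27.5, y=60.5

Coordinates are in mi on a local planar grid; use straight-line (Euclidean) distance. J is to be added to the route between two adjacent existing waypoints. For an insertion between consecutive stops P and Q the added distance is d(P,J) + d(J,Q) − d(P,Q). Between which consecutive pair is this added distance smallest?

between N1 and N2

Added distance for inserting J between each consecutive pair:
N0–N1: 114.7 mi
N1–N2: 31.7 mi
N2–N3: 33.8 mi
Smallest added distance is 31.7 mi, inserting between N1 and N2.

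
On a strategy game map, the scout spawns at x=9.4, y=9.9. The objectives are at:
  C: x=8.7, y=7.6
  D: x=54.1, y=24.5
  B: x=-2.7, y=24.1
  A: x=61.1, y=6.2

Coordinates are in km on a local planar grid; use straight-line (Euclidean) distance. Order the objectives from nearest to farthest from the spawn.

Distances from the spawn:
C x=8.7, y=7.6: 2.4 km
B x=-2.7, y=24.1: 18.7 km
D x=54.1, y=24.5: 47.0 km
A x=61.1, y=6.2: 51.8 km

C, B, D, A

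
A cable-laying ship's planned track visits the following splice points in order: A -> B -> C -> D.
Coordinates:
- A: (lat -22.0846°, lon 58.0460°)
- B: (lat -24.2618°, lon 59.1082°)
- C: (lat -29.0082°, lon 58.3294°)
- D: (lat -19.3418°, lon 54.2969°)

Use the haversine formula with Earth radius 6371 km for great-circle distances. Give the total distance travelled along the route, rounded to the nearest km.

1949 km

Leg distances:
A→B: 265.3 km  (cumulative 265.3 km)
B→C: 533.4 km  (cumulative 798.7 km)
C→D: 1149.8 km  (cumulative 1948.5 km)
Total route length ≈ 1949 km.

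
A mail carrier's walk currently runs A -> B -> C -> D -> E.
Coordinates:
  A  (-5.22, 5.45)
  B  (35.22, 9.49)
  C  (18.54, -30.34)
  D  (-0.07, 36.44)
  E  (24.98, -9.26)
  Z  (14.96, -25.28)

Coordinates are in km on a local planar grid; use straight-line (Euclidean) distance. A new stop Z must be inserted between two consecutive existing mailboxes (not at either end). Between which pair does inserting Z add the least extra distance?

Added distance for inserting Z between each consecutive pair:
A–B: 36.4 km
B–C: 3.3 km
C–D: 0.4 km
D–E: 30.3 km
Smallest added distance is 0.4 km, inserting between C and D.

between C and D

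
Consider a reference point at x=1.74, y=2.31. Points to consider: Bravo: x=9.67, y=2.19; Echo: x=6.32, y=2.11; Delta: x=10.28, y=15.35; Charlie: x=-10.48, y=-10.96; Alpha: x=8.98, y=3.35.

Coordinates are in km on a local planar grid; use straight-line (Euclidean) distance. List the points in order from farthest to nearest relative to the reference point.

Distances from the reference point:
Charlie x=-10.48, y=-10.96: 18.0 km
Delta x=10.28, y=15.35: 15.6 km
Bravo x=9.67, y=2.19: 7.9 km
Alpha x=8.98, y=3.35: 7.3 km
Echo x=6.32, y=2.11: 4.6 km

Charlie, Delta, Bravo, Alpha, Echo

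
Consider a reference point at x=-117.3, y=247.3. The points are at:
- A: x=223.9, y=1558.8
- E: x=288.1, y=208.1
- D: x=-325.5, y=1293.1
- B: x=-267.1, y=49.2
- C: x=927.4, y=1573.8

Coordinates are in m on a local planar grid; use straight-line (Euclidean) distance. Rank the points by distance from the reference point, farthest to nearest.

C, A, D, E, B

Distance from the reference point at x=-117.3, y=247.3 to each:
C x=927.4, y=1573.8: 1688.5 m
A x=223.9, y=1558.8: 1355.2 m
D x=-325.5, y=1293.1: 1066.3 m
E x=288.1, y=208.1: 407.3 m
B x=-267.1, y=49.2: 248.4 m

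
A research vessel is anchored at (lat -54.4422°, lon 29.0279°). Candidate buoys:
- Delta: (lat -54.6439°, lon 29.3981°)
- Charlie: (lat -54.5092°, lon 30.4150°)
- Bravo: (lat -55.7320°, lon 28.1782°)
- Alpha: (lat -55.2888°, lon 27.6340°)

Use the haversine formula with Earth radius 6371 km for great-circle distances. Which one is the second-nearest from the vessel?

Charlie

Distance to each, sorted:
Delta: 32.8 km
Charlie: 89.9 km
Alpha: 129.7 km
Bravo: 153.3 km
The second-nearest is Charlie at 89.9 km.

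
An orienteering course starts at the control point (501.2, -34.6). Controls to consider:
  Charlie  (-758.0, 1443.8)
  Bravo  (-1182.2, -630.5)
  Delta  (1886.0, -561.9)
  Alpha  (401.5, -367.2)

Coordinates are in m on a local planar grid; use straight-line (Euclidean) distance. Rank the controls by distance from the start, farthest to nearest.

Distances from the start:
Charlie (-758.0, 1443.8): 1942.0 m
Bravo (-1182.2, -630.5): 1785.8 m
Delta (1886.0, -561.9): 1481.8 m
Alpha (401.5, -367.2): 347.2 m

Charlie, Bravo, Delta, Alpha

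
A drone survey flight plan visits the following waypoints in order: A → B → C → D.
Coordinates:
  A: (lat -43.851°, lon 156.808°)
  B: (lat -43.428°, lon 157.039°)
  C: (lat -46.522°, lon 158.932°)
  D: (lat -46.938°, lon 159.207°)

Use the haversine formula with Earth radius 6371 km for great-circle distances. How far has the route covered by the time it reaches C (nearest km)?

Leg distances:
A→B: 50.6 km  (cumulative 50.6 km)
B→C: 374.8 km  (cumulative 425.4 km)
Cumulative distance at C ≈ 425 km.

425 km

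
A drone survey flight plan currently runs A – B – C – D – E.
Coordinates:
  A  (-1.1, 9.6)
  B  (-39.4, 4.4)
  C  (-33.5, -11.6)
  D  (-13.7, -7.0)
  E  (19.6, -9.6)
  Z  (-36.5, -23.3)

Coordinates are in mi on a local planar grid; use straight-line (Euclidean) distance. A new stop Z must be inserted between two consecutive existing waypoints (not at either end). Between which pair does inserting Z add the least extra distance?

between C and D

Added distance for inserting Z between each consecutive pair:
A–B: 37.5 mi
B–C: 22.9 mi
C–D: 19.8 mi
D–E: 52.4 mi
Smallest added distance is 19.8 mi, inserting between C and D.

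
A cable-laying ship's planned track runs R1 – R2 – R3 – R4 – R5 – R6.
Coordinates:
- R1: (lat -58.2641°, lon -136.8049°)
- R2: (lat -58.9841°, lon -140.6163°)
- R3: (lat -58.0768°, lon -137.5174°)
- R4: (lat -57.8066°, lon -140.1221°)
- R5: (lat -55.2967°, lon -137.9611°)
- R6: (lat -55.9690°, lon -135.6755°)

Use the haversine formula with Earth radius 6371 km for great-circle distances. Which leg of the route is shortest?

Leg distances:
R1→R2: 234.7 km
R2→R3: 206.2 km
R3→R4: 156.6 km
R4→R5: 308.9 km
R5→R6: 161.8 km
The shortest leg is R3–R4 at 156.6 km.

R3–R4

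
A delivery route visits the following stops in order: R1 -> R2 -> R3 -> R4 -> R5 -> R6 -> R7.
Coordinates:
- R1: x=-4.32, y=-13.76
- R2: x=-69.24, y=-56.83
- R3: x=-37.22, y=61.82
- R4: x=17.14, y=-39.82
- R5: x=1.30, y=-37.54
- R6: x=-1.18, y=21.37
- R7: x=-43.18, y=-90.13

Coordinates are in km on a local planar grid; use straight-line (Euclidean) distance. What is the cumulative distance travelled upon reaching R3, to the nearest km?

Leg distances:
R1→R2: 77.9 km  (cumulative 77.9 km)
R2→R3: 122.9 km  (cumulative 200.8 km)
Cumulative distance at R3 ≈ 201 km.

201 km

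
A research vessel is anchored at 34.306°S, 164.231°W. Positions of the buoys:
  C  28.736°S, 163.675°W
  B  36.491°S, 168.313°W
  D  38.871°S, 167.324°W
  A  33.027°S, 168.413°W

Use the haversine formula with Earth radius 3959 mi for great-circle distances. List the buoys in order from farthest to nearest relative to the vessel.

Distances from the vessel:
C 28.736°S, 163.675°W: 386.3 mi
D 38.871°S, 167.324°W: 359.0 mi
B 36.491°S, 168.313°W: 275.0 mi
A 33.027°S, 168.413°W: 256.2 mi

C, D, B, A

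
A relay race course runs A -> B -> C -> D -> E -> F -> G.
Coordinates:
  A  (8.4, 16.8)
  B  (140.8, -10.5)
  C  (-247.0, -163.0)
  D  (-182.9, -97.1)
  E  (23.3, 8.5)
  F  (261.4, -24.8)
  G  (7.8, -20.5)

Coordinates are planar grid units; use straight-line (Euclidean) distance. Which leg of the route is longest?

B–C

Leg distances:
A→B: 135.2
B→C: 416.7
C→D: 91.9
D→E: 231.7
E→F: 240.4
F→G: 253.6
The longest leg is B–C at 416.7.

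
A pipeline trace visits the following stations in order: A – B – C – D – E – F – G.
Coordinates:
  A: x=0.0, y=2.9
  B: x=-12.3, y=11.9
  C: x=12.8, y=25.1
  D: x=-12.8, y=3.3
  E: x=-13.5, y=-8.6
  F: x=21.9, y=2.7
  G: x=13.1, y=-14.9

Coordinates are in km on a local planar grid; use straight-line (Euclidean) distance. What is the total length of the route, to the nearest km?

146 km

Leg distances:
A→B: 15.2 km  (cumulative 15.2 km)
B→C: 28.4 km  (cumulative 43.6 km)
C→D: 33.6 km  (cumulative 77.2 km)
D→E: 11.9 km  (cumulative 89.1 km)
E→F: 37.2 km  (cumulative 126.3 km)
F→G: 19.7 km  (cumulative 146.0 km)
Total route length ≈ 146 km.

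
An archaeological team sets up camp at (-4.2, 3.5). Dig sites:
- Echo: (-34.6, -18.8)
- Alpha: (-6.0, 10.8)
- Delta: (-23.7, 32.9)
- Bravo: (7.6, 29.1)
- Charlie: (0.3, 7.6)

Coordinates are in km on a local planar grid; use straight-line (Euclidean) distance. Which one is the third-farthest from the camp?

Bravo

Distances from the camp ((-4.2, 3.5)):
Echo: 37.7 km
Delta: 35.3 km
Bravo: 28.2 km
Alpha: 7.5 km
Charlie: 6.1 km
The third-farthest is Bravo at 28.2 km.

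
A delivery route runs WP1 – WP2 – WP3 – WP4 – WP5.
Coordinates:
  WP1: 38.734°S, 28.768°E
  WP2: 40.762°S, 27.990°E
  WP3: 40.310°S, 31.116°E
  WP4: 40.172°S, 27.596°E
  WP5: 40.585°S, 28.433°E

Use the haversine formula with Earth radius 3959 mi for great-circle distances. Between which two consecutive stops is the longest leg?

WP3–WP4

Leg distances:
WP1→WP2: 146.1 mi
WP2→WP3: 167.1 mi
WP3→WP4: 185.9 mi
WP4→WP5: 52.5 mi
The longest leg is WP3–WP4 at 185.9 mi.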